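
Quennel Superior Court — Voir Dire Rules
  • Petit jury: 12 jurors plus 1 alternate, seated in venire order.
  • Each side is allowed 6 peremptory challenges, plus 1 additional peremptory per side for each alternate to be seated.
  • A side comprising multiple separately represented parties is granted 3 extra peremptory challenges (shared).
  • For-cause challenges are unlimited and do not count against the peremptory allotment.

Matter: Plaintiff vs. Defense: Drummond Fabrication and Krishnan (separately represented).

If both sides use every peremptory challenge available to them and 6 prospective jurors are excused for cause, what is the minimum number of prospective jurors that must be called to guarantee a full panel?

Seats to fill: 12 + 1 alternates = 13.
Peremptories — Plaintiff: 6 + 1×1 = 7; Defense: 6 + 1×1 + 3 = 10; total 17.
For-cause removals: 6.
Minimum venire: 13 + 17 + 6 = 36.

36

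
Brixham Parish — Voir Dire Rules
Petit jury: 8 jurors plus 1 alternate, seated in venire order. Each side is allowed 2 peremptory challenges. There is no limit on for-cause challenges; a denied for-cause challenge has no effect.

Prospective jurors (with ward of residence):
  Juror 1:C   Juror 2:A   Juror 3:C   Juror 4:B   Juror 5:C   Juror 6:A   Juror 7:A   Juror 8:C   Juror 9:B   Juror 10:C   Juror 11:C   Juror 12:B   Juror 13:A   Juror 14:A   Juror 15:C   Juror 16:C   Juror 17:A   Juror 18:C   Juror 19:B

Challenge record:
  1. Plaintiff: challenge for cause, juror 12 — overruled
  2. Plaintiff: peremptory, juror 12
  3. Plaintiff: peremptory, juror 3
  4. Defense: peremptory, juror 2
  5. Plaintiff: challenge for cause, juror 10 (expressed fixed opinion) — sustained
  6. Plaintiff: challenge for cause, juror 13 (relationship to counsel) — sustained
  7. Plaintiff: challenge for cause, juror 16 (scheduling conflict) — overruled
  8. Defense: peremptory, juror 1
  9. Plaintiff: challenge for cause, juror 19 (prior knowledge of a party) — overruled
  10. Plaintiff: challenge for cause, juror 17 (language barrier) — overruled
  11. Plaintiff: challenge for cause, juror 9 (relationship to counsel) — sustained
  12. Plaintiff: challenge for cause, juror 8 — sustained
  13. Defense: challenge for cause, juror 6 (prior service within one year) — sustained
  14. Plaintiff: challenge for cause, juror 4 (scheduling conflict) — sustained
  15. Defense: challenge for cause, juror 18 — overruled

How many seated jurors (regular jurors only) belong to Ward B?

Removed: #1, #2, #3, #4, #6, #8, #9, #10, #12, #13.
Seated jurors 1–8: #5, #7, #11, #14, #15, #16, #17, #18 (alternates #19 not counted).
None of those are in Ward B → 0.

0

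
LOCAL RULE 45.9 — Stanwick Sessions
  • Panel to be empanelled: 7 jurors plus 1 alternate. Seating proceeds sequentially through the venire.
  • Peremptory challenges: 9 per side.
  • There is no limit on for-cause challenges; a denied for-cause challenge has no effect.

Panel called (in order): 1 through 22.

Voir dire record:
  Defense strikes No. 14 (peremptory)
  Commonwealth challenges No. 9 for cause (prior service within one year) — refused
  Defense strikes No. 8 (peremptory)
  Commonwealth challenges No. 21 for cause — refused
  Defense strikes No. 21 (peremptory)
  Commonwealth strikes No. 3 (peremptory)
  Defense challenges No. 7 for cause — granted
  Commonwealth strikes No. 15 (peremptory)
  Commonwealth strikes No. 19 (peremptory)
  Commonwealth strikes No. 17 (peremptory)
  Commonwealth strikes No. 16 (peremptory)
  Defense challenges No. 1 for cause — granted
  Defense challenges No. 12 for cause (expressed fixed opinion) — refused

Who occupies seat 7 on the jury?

11

Removed: #1, #3, #7, #8, #14, #15, #16, #17, #19, #21. (#9, #12 stay — for-cause denied.)
Seating in order: seats 1–7 → #2, #4, #5, #6, #9, #10, #11; alternates → #12.
So seat 7 is #11.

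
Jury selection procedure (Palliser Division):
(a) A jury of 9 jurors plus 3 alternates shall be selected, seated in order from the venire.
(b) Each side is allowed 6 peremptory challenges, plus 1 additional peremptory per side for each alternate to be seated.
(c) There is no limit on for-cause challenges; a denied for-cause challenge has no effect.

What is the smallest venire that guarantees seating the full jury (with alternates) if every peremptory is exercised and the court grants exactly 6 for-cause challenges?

36

Seats to fill: 9 + 3 alternates = 12.
Peremptories: 6 + 1×3 = 9 per side × 2 sides = 18.
For-cause removals: 6.
Minimum venire: 12 + 18 + 6 = 36.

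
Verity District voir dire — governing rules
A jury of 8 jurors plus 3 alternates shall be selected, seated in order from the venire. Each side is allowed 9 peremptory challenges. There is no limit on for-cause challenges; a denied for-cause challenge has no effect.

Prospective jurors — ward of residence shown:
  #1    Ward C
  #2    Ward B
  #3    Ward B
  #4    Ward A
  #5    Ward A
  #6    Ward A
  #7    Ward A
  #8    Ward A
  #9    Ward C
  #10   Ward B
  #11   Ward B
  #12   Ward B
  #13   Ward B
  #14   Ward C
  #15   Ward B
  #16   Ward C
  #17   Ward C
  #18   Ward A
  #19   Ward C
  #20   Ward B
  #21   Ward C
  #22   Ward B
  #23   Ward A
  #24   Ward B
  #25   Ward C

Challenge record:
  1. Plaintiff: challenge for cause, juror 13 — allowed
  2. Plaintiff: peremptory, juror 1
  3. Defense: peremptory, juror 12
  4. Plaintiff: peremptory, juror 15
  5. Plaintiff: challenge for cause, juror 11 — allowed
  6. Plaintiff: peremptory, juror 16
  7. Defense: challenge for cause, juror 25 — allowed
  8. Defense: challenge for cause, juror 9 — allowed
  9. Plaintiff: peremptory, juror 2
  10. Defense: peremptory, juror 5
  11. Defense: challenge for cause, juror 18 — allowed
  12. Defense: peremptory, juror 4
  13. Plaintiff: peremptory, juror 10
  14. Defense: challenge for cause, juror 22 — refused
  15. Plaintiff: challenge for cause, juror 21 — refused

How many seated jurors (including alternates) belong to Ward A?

Removed: #1, #2, #4, #5, #9, #10, #11, #12, #13, #15, #16, #18, #25.
Seated (11 incl. alternates): #3, #6, #7, #8, #14, #17, #19, #20, #21, #22, #23.
Of those, in Ward A: #6, #7, #8, #23 → 4.

4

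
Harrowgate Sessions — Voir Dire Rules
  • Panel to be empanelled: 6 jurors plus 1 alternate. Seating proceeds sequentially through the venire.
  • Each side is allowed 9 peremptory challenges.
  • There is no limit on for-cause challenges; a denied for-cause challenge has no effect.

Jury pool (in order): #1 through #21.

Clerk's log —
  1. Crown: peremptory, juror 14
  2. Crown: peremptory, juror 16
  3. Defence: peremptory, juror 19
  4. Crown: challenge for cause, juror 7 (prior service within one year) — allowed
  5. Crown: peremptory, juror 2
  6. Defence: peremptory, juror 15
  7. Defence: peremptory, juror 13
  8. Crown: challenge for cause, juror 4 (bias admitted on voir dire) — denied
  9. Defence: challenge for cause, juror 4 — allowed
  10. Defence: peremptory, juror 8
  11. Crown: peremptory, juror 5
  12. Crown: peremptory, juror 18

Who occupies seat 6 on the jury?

11

Removed: #2, #4, #5, #7, #8, #13, #14, #15, #16, #18, #19.
Seating in order: seats 1–6 → #1, #3, #6, #9, #10, #11; alternates → #12.
So seat 6 is #11.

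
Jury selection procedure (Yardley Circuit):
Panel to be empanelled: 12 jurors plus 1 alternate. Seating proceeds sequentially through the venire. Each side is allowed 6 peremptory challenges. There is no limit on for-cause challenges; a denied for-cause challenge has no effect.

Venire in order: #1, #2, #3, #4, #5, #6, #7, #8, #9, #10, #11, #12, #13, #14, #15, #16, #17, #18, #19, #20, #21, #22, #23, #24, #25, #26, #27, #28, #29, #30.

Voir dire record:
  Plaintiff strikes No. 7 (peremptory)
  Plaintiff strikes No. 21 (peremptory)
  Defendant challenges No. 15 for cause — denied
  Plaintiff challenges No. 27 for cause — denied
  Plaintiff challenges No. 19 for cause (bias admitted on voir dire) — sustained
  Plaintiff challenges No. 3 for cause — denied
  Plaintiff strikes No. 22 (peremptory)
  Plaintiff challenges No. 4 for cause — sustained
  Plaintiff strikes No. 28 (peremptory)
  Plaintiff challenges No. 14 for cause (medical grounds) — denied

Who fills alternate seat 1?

Removed: #4, #7, #19, #21, #22, #28. (#3, #14, #15, #27 stay — for-cause denied.)
Seating in order: seats 1–12 → #1, #2, #3, #5, #6, #8, #9, #10, #11, #12, #13, #14; alternates → #15.
So alternate 1 is #15.

15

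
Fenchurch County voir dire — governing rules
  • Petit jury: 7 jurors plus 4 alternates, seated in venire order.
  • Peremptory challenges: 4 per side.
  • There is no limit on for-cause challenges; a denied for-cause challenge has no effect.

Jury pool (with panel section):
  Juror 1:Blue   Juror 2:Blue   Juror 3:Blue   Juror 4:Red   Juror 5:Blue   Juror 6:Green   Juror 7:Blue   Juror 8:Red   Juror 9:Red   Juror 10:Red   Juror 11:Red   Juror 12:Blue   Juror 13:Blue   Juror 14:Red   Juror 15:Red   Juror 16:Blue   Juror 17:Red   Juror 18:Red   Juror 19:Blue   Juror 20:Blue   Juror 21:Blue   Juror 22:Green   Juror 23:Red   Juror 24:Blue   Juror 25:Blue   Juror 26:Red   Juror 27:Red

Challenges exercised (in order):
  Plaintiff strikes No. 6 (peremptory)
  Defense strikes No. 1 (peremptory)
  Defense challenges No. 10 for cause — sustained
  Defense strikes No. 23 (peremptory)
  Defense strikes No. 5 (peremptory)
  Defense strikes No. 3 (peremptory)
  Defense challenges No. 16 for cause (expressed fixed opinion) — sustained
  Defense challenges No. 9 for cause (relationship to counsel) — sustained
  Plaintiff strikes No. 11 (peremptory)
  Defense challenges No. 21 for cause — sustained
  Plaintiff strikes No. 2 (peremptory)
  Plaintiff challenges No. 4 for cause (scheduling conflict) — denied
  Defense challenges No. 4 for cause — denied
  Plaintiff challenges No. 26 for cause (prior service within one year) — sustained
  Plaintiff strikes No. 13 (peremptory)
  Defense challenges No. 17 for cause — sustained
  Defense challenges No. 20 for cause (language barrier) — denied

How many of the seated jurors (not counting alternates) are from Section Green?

0

Removed: #1, #2, #3, #5, #6, #9, #10, #11, #13, #16, #17, #21, #23, #26.
Seated jurors 1–7: #4, #7, #8, #12, #14, #15, #18 (alternates #19, #20, #22, #24 not counted).
None of those are in Section Green → 0.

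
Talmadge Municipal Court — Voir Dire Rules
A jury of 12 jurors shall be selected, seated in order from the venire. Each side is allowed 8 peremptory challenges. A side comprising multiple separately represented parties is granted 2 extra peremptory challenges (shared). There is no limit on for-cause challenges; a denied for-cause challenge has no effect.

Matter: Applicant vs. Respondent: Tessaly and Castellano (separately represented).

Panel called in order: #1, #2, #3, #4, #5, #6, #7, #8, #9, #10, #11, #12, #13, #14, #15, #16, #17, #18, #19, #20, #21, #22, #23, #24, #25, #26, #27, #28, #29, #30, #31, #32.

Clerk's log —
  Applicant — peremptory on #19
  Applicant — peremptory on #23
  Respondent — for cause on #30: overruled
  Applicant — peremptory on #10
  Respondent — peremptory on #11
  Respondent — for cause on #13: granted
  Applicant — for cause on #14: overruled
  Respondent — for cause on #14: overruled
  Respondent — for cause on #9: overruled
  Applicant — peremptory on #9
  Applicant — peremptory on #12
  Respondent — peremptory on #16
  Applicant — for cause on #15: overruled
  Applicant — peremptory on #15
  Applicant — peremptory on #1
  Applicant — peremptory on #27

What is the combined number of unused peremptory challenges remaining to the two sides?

8

Applicant allotment: 8. Respondent allotment: 8 base + 2 multi-party = 10.
Applicant peremptories used: #19, #23, #10, #9, #12, #15, #1, #27 — 8 (for-cause on #14, #15 don't count).
Respondent peremptories used: #11, #16 — 2 (for-cause on #30, #13, #14, #9 don't count).
Remaining: (8 − 8) + (10 − 2) = 8.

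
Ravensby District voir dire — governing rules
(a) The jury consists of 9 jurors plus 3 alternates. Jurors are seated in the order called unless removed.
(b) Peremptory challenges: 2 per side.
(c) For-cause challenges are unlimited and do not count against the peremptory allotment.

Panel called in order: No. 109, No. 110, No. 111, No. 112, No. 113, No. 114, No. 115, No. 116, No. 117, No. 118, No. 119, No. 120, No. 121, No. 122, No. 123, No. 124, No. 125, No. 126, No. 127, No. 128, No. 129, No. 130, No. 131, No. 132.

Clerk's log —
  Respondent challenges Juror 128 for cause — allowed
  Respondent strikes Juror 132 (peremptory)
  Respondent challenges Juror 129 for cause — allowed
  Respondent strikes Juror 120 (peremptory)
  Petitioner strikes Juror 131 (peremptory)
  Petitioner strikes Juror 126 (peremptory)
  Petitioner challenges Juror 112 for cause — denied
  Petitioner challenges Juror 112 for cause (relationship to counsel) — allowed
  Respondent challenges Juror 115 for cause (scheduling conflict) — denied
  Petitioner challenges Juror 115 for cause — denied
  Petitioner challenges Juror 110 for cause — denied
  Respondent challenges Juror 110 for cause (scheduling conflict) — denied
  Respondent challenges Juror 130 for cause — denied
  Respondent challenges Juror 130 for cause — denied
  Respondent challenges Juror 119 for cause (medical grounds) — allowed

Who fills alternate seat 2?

122

Removed: #112, #119, #120, #126, #128, #129, #131, #132. (#110, #115, #130 stay — for-cause denied.)
Filling seats in venire order through position 11: #109, #110, #111, #113, #114, #115, #116, #117, #118, #121, #122.
So alternate 2 is #122.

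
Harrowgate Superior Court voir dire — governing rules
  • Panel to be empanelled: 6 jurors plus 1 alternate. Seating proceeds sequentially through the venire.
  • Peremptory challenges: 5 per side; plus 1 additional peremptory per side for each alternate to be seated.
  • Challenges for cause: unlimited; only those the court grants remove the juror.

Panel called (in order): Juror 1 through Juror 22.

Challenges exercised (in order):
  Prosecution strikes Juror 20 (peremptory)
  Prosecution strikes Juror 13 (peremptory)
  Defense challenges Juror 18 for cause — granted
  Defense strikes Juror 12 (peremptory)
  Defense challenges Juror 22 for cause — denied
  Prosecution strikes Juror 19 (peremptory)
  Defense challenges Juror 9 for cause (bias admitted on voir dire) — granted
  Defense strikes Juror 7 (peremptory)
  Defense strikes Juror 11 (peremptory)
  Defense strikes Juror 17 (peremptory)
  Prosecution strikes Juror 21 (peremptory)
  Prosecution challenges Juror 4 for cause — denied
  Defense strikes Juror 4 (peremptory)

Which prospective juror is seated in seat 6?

Removed: #4, #7, #9, #11, #12, #13, #17, #18, #19, #20, #21. (#22 stays — for-cause denied.)
Filling seats in venire order through position 6: #1, #2, #3, #5, #6, #8.
So seat 6 is #8.

8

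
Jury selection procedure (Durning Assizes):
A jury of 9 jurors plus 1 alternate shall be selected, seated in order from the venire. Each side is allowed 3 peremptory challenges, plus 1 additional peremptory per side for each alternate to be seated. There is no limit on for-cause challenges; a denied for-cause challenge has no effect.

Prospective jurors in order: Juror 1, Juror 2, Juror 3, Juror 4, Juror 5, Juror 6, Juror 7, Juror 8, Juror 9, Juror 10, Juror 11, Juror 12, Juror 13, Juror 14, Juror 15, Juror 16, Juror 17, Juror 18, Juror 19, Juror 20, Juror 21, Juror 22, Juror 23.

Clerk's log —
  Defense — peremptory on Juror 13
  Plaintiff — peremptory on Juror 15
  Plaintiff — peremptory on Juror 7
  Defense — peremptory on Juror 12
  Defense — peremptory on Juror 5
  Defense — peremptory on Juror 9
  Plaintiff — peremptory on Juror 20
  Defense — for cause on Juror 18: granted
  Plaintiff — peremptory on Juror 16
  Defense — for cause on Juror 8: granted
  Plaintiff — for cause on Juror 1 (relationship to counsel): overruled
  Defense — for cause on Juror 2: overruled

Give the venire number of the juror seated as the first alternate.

19

Removed: #5, #7, #8, #9, #12, #13, #15, #16, #18, #20. (#1, #2 stay — for-cause denied.)
Filling seats in venire order through position 10: #1, #2, #3, #4, #6, #10, #11, #14, #17, #19.
So alternate 1 is #19.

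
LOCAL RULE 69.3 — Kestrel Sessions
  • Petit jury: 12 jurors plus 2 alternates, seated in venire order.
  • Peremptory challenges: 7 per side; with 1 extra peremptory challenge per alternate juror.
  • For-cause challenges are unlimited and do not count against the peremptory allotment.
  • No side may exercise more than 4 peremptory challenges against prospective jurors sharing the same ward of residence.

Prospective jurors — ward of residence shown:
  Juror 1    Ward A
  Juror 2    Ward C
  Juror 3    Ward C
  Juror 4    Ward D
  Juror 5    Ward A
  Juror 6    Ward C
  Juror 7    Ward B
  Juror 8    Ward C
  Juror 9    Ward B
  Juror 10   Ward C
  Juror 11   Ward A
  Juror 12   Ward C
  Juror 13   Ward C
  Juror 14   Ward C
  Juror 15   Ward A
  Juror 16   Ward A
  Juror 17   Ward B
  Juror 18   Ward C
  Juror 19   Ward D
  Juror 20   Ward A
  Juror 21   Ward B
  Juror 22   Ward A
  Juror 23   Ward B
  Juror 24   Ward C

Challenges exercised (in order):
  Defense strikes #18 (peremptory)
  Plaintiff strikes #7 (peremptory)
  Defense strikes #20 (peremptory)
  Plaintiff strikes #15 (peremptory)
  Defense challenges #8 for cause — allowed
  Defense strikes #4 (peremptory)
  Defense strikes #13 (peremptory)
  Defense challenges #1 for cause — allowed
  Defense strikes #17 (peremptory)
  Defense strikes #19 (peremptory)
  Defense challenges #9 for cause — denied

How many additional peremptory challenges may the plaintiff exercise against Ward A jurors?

3

Plaintiff peremptories so far: #7, #15 — 2 of 9 used, 7 left overall.
Against Ward A: #15 — 1 used; per-ward cap 4 leaves 3.
Binding limit: min(7, 3) = 3.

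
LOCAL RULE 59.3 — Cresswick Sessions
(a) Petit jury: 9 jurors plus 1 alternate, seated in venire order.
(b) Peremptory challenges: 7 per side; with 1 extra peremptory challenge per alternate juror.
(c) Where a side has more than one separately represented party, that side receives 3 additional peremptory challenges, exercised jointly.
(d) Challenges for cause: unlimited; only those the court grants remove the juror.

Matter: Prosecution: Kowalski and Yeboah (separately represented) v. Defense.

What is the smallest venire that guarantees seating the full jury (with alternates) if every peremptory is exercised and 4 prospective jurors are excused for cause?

33

Seats to fill: 9 + 1 alternates = 10.
Peremptories — Prosecution: 7 + 1×1 + 3 = 11; Defense: 7 + 1×1 = 8; total 19.
For-cause removals: 4.
Minimum venire: 10 + 19 + 4 = 33.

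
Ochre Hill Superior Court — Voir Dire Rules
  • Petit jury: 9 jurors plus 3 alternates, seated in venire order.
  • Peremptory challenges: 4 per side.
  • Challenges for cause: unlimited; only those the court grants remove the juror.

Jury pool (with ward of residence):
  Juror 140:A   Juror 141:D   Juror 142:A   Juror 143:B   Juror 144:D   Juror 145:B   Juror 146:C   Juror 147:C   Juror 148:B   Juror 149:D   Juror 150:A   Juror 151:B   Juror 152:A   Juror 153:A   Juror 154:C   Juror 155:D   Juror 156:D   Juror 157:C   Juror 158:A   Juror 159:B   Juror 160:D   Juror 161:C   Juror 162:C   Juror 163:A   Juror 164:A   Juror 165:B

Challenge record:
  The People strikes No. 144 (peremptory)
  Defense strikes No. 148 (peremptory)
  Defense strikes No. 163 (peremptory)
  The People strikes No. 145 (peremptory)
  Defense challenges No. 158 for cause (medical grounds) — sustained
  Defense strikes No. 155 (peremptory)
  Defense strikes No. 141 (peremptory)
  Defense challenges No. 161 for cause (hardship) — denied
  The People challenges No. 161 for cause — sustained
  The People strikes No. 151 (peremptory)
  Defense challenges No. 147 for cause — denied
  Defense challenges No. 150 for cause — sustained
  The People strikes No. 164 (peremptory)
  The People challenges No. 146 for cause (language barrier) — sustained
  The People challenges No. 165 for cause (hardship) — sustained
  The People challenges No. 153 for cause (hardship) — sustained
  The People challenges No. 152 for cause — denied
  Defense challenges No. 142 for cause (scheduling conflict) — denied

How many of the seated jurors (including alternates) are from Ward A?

3

Removed: #141, #144, #145, #146, #148, #150, #151, #153, #155, #158, #161, #163, #164, #165.
Seated (12 incl. alternates): #140, #142, #143, #147, #149, #152, #154, #156, #157, #159, #160, #162.
Of those, in Ward A: #140, #142, #152 → 3.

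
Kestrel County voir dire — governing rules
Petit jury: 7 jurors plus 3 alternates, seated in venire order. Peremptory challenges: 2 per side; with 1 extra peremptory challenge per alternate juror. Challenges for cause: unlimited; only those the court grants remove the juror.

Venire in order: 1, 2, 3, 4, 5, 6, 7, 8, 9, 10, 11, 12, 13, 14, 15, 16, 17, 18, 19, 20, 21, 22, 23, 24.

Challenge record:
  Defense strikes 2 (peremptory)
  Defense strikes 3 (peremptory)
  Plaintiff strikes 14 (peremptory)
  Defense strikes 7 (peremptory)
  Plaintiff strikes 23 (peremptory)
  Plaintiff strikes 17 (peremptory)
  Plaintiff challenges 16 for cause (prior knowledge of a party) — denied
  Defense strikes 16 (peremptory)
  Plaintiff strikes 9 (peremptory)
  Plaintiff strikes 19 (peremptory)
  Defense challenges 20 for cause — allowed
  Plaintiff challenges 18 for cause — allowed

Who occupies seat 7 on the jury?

11

Removed: #2, #3, #7, #9, #14, #16, #17, #18, #19, #20, #23.
Seating in order: seats 1–7 → #1, #4, #5, #6, #8, #10, #11; alternates → #12, #13, #15.
So seat 7 is #11.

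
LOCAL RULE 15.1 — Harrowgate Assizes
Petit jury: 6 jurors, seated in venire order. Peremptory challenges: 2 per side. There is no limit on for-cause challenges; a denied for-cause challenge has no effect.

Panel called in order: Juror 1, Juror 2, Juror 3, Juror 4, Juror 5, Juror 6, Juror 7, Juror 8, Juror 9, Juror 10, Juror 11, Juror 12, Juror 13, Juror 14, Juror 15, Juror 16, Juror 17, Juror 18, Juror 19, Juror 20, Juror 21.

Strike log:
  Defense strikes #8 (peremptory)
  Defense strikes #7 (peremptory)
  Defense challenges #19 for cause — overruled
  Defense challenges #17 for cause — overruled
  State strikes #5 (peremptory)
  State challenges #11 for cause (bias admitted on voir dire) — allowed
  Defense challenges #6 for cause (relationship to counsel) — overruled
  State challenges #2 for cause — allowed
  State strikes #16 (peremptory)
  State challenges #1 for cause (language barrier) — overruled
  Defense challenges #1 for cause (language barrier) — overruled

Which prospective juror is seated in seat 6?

10

Removed: #2, #5, #7, #8, #11, #16. (#1, #6, #17, #19 stay — for-cause denied.)
Seating in order: seats 1–6 → #1, #3, #4, #6, #9, #10.
So seat 6 is #10.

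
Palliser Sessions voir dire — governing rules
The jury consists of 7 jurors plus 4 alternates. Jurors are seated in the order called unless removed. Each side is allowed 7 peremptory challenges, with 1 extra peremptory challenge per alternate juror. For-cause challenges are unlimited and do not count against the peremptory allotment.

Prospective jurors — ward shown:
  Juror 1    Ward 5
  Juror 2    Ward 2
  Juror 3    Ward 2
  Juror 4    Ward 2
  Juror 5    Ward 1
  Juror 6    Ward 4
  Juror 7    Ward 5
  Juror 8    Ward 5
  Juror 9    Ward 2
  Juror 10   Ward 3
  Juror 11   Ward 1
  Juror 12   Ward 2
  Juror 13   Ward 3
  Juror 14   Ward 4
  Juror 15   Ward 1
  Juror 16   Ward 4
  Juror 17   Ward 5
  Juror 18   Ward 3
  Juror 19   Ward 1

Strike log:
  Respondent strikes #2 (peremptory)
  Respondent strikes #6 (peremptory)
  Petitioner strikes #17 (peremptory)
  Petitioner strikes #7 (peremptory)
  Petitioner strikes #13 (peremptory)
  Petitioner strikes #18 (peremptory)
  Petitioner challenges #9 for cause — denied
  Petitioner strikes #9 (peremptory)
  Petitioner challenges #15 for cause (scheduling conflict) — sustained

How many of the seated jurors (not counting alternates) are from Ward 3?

Removed: #2, #6, #7, #9, #13, #15, #17, #18.
Seated jurors 1–7: #1, #3, #4, #5, #8, #10, #11 (alternates #12, #14, #16, #19 not counted).
Of those, in Ward 3: #10 → 1.

1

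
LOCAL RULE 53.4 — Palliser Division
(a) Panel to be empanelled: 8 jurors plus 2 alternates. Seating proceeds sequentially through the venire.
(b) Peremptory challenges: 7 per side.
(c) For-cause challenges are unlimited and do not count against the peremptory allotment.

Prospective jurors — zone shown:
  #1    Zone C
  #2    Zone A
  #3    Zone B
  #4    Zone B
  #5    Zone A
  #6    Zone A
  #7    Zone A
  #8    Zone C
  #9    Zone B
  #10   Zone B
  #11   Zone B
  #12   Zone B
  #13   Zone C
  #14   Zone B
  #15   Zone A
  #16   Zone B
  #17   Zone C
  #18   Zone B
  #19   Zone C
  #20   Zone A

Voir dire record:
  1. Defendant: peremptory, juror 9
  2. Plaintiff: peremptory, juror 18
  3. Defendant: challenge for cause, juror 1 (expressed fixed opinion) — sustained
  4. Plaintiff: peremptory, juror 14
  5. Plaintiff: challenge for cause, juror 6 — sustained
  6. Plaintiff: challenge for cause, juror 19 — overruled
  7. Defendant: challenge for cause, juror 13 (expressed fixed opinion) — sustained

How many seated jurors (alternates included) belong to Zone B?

Removed: #1, #6, #9, #13, #14, #18.
Seated (10 incl. alternates): #2, #3, #4, #5, #7, #8, #10, #11, #12, #15.
Of those, in Zone B: #3, #4, #10, #11, #12 → 5.

5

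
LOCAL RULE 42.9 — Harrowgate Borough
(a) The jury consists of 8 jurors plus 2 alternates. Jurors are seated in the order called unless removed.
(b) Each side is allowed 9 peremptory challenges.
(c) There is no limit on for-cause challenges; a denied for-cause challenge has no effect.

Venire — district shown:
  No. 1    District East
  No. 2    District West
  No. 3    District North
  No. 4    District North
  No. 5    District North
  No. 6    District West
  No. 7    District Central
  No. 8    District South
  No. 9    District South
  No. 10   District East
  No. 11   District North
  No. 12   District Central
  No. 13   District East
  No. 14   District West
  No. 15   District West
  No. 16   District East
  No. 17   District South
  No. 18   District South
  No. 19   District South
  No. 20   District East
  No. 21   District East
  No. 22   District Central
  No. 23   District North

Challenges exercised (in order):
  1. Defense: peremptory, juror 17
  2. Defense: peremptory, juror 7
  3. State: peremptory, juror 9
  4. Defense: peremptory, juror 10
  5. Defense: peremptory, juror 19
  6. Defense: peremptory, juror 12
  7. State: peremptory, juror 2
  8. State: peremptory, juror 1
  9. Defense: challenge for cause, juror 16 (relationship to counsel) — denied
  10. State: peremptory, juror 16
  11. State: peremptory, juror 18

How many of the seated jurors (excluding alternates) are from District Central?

0

Removed: #1, #2, #7, #9, #10, #12, #16, #17, #18, #19.
Seated jurors 1–8: #3, #4, #5, #6, #8, #11, #13, #14 (alternates #15, #20 not counted).
None of those are in District Central → 0.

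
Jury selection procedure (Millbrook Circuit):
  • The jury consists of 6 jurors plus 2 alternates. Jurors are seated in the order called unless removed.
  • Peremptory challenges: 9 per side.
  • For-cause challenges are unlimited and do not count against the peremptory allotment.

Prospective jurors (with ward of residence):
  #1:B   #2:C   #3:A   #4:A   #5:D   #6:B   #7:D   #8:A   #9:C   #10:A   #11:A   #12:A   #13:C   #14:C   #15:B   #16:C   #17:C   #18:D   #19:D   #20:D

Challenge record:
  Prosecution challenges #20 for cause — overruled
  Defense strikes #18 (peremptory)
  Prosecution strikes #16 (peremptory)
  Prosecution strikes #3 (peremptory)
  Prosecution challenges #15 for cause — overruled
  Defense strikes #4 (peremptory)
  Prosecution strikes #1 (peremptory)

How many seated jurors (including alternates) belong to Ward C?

Removed: #1, #3, #4, #16, #18.
Seated (8 incl. alternates): #2, #5, #6, #7, #8, #9, #10, #11.
Of those, in Ward C: #2, #9 → 2.

2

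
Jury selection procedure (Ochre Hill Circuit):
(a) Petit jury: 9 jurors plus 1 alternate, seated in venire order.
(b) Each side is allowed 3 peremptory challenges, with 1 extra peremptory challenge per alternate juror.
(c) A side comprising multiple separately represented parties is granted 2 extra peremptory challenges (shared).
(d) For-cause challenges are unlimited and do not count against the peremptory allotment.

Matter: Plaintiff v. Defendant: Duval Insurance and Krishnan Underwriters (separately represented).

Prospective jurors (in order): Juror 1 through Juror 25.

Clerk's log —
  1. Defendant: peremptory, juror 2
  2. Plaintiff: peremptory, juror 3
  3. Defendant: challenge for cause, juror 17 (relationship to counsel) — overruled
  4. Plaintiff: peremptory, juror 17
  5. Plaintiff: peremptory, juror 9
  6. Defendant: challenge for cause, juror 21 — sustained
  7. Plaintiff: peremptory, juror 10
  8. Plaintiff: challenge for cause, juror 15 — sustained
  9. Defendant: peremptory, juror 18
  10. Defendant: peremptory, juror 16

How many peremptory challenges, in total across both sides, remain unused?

3

Plaintiff allotment: 3 base + 1 × 1 alternate = 4. Defendant allotment: 3 base + 1 × 1 alternate + 2 multi-party = 6.
Plaintiff peremptories used: #3, #17, #9, #10 — 4 (the for-cause on #15 doesn't count).
Defendant peremptories used: #2, #18, #16 — 3 (for-cause on #17, #21 don't count).
Remaining: (4 − 4) + (6 − 3) = 3.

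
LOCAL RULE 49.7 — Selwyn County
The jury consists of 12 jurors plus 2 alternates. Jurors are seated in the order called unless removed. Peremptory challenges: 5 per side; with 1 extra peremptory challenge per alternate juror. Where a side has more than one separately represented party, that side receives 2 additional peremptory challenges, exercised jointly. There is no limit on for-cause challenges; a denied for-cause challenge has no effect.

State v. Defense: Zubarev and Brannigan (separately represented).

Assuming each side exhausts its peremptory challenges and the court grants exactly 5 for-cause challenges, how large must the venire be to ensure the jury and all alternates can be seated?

Seats to fill: 12 + 2 alternates = 14.
Peremptories — State: 5 + 1×2 = 7; Defense: 5 + 1×2 + 2 = 9; total 16.
For-cause removals: 5.
Minimum venire: 14 + 16 + 5 = 35.

35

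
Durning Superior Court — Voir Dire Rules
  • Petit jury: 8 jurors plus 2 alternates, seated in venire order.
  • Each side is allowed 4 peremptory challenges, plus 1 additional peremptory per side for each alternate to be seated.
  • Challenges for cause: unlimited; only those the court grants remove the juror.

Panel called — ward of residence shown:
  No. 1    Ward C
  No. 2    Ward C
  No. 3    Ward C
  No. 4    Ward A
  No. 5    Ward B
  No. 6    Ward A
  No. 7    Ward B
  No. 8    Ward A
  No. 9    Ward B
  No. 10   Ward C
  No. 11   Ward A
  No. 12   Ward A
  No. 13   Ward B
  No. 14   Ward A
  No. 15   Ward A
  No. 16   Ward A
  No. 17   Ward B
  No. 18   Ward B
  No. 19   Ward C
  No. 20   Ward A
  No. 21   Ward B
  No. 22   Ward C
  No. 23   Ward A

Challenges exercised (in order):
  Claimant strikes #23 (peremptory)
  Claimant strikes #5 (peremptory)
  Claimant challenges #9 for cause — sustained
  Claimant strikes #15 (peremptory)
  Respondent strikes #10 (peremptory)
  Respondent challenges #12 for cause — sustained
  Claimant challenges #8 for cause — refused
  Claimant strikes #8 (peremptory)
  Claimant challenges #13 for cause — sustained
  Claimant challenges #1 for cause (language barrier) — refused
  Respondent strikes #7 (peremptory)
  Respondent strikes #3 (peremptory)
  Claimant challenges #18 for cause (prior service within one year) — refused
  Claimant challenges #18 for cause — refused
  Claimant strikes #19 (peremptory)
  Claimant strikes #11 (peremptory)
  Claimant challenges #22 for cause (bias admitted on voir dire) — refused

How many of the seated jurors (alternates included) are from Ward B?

3

Removed: #3, #5, #7, #8, #9, #10, #11, #12, #13, #15, #19, #23.
Seated (10 incl. alternates): #1, #2, #4, #6, #14, #16, #17, #18, #20, #21.
Of those, in Ward B: #17, #18, #21 → 3.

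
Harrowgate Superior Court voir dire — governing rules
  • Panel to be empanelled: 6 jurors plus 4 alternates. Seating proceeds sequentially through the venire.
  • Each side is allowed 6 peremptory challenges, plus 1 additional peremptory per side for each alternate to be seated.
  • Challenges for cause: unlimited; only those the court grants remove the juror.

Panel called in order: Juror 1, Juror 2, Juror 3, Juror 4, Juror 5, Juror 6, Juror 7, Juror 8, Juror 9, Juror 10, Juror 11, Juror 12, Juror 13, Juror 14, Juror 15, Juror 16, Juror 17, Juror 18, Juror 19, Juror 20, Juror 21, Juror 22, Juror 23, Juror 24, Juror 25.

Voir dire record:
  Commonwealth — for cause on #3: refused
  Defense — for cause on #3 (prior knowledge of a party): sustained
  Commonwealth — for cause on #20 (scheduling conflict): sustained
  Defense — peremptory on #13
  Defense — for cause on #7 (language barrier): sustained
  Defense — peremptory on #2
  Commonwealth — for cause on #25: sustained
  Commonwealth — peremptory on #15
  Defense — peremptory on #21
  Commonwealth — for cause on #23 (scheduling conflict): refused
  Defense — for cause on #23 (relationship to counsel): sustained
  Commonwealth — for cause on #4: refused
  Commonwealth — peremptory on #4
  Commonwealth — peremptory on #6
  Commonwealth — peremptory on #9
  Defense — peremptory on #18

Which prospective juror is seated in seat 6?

Removed: #2, #3, #4, #6, #7, #9, #13, #15, #18, #20, #21, #23, #25.
Filling seats in venire order through position 6: #1, #5, #8, #10, #11, #12.
So seat 6 is #12.

12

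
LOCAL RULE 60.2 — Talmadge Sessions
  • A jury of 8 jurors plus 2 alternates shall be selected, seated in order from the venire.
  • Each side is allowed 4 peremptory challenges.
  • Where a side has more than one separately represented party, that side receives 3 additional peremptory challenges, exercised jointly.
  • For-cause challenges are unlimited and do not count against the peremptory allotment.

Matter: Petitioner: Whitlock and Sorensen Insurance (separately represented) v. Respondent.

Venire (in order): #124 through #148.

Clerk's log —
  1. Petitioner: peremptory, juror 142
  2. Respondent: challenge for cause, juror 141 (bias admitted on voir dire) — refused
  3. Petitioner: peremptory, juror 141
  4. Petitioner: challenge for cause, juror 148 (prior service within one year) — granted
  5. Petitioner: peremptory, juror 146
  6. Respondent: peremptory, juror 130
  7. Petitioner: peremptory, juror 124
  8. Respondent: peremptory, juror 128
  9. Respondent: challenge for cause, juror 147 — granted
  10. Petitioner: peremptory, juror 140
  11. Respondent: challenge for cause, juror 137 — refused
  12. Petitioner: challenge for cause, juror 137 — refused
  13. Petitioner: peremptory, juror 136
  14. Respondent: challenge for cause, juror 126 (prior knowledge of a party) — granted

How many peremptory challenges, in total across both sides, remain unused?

Petitioner allotment: 4 base + 3 multi-party = 7. Respondent allotment: 4.
Petitioner peremptories used: #142, #141, #146, #124, #140, #136 — 6 (for-cause on #148, #137 don't count).
Respondent peremptories used: #130, #128 — 2 (for-cause on #141, #147, #137, #126 don't count).
Remaining: (7 − 6) + (4 − 2) = 3.

3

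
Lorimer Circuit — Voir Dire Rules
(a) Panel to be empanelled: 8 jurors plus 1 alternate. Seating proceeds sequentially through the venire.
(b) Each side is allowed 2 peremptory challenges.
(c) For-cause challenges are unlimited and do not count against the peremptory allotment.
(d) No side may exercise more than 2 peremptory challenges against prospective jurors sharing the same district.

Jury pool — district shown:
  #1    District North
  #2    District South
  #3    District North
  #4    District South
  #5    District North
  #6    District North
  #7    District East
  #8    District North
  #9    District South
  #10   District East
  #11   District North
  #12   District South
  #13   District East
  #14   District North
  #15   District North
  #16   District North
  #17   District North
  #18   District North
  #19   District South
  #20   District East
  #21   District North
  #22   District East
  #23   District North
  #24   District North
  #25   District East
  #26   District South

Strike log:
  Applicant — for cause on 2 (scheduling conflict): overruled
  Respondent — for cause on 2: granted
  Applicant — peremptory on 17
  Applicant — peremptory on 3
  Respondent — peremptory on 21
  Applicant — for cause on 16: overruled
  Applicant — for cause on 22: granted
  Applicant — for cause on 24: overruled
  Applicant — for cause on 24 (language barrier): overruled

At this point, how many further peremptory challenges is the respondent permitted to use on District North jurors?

1

Respondent peremptories so far: #21 — 1 of 2 used, 1 left overall.
Against District North: #21 — 1 used; per-district cap 2 leaves 1.
Binding limit: min(1, 1) = 1.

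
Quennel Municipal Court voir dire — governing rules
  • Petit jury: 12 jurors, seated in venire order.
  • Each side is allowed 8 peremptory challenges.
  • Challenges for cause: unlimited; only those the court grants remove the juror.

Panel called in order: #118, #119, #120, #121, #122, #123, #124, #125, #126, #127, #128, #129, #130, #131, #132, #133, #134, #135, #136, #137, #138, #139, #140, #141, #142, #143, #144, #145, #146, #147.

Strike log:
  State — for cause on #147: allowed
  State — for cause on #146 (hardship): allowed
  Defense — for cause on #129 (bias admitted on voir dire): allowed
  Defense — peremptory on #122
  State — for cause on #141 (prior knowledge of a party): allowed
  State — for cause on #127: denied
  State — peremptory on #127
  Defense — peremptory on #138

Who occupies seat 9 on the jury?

128

Removed: #122, #127, #129, #138, #141, #146, #147.
Filling seats in venire order through position 9: #118, #119, #120, #121, #123, #124, #125, #126, #128.
So seat 9 is #128.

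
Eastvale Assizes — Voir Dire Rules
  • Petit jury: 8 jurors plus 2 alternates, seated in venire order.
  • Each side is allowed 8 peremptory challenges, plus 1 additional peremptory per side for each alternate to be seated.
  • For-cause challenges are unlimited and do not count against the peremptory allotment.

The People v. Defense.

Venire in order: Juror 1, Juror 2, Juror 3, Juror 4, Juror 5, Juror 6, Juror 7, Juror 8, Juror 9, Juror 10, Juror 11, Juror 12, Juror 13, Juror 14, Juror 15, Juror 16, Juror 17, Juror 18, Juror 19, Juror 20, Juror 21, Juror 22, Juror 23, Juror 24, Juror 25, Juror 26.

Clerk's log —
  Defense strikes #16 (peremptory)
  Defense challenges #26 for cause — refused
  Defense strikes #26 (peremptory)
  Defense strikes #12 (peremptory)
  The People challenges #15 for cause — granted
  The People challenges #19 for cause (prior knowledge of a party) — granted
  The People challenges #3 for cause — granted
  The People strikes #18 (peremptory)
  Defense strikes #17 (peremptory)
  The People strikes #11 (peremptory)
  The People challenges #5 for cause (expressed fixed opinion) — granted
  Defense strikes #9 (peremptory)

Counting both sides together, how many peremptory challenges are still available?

The People allotment: 8 base + 1 × 2 alternates = 10. Defense allotment: 8 base + 1 × 2 alternates = 10.
The People peremptories used: #18, #11 — 2 (for-cause on #15, #19, #3, #5 don't count).
Defense peremptories used: #16, #26, #12, #17, #9 — 5 (the for-cause on #26 doesn't count).
Remaining: (10 − 2) + (10 − 5) = 13.

13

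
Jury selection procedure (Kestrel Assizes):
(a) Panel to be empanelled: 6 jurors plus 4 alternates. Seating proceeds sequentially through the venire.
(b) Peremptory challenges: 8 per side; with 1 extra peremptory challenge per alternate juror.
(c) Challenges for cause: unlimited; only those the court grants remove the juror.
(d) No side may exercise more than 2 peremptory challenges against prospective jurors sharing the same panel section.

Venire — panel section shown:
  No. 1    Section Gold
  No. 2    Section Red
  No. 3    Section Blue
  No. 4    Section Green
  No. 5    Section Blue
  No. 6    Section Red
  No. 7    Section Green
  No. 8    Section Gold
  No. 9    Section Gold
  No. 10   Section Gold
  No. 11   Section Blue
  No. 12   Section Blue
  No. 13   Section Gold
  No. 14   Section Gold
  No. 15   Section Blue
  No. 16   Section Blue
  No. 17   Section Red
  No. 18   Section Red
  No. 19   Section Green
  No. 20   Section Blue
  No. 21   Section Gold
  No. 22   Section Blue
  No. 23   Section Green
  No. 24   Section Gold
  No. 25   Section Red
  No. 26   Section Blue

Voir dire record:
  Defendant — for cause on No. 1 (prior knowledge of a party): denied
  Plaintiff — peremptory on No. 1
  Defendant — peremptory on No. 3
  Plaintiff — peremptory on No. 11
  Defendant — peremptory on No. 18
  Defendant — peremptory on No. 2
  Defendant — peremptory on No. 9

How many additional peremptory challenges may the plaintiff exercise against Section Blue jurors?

1

Plaintiff peremptories so far: #1, #11 — 2 of 12 used, 10 left overall.
Against Section Blue: #11 — 1 used; per-section cap 2 leaves 1.
Binding limit: min(10, 1) = 1.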